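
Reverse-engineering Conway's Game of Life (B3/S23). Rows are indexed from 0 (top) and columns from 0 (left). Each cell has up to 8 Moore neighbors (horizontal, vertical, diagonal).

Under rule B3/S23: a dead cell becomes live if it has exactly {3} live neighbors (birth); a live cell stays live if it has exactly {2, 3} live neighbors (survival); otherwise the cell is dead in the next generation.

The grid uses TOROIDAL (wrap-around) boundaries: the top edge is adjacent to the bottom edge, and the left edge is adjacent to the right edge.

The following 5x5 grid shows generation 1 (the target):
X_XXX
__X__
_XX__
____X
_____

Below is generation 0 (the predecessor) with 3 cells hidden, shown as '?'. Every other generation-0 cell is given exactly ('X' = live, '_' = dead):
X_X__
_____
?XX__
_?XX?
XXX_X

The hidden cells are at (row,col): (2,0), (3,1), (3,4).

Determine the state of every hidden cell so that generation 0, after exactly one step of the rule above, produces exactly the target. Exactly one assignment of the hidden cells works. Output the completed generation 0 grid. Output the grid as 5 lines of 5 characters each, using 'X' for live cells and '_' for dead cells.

Hidden generation-0 cells (in order): (2,0), (3,1), (3,4).
A hidden cell only influences target cells in its own 3x3 neighborhood. Try each of the 2^3 = 8 assignments, step the completed generation 0 forward once under B3/S23, and compare with the target:
  (2,0)=_ (3,1)=_ (3,4)=_ -> step gives (2,3)='X' but target has '_' -> reject
  (2,0)=_ (3,1)=_ (3,4)=X -> step reproduces the target at every cell -> ACCEPT
  (2,0)=_ (3,1)=X (3,4)=_ -> step gives (2,2)='_' but target has 'X' -> reject
  (2,0)=_ (3,1)=X (3,4)=X -> step gives (2,0)='X' but target has '_' -> reject
  (2,0)=X (3,1)=_ (3,4)=_ -> step gives (1,0)='X' but target has '_' -> reject
  (2,0)=X (3,1)=_ (3,4)=X -> step gives (1,0)='X' but target has '_' -> reject
  (2,0)=X (3,1)=X (3,4)=_ -> step gives (1,0)='X' but target has '_' -> reject
  (2,0)=X (3,1)=X (3,4)=X -> step gives (1,0)='X' but target has '_' -> reject
Unique solution: (2,0)=dead, (3,1)=dead, (3,4)=live.
Check: live-neighbor counts of every cell in the completed generation 0:
35233
24321
22342
56553
45464
Applying B3/S23 to generation 0 with these counts gives:
X_XXX
__X__
_XX__
____X
_____
which matches the target exactly.

Answer: X_X__
_____
_XX__
__XXX
XXX_X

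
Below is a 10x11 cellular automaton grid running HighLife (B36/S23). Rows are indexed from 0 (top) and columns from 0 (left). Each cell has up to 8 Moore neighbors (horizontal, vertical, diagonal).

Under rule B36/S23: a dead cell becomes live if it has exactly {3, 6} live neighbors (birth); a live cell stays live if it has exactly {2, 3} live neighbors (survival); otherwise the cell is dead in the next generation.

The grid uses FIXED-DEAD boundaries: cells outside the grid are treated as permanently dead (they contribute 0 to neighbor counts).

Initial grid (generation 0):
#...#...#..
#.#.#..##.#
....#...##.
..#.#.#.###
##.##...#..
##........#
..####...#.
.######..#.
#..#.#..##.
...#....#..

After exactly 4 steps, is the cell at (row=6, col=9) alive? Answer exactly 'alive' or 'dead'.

Simulating step by step:
Generation 0 (given above): 45 live cells
Generation 1: 43 live cells
.#.#...###.
.#..##.#...
.#..#......
.##.#.....#
#..###.##.#
#....#...#.
#.....#..##
.#....#..##
.#..######.
....#...##.
Generation 2: 42 live cells
..#.#.###..
##.#####...
##..#......
###......#.
#.##.##.#.#
##...#.#...
##...##.#..
##.........
....#.#....
....#.#..#.
Generation 3: 29 live cells
.##.#...#..
#.......#..
....#.#....
....##...#.
...#######.
......#.##.
..#..###...
##....##...
...........
...........
Generation 4: 17 live cells
.#.........
.#.#.#.#...
....#......
.........#.
...#......#
...#.#...#.
.#...#.....
.#...#.#...
...........
...........

Cell (6,9) at generation 4: 0 -> dead

Answer: dead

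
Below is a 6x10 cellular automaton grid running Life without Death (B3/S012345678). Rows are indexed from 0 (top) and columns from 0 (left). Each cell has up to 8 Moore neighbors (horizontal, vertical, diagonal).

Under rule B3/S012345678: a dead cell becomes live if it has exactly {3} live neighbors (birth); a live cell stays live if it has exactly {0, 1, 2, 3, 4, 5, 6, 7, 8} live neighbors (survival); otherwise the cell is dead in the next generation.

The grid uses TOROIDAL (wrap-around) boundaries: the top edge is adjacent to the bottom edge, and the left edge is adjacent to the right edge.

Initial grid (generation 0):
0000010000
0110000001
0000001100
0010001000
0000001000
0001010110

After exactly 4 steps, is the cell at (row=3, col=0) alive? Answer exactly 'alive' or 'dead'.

Answer: alive

Derivation:
Simulating step by step:
Generation 0 (given above): 13 live cells
Generation 1: 23 live cells
0010111010
0110001001
0110001100
0010011000
0000011000
0001110110
Generation 2: 31 live cells
0110111011
1110001011
1111001100
0110011000
0001011000
0001110110
Generation 3: 35 live cells
0110111011
1110101011
1111001110
1110011000
0001011000
0001110111
Generation 4: 42 live cells
0110111011
1110101011
1111101110
1110011001
1101011011
1001110111

Cell (3,0) at generation 4: 1 -> alive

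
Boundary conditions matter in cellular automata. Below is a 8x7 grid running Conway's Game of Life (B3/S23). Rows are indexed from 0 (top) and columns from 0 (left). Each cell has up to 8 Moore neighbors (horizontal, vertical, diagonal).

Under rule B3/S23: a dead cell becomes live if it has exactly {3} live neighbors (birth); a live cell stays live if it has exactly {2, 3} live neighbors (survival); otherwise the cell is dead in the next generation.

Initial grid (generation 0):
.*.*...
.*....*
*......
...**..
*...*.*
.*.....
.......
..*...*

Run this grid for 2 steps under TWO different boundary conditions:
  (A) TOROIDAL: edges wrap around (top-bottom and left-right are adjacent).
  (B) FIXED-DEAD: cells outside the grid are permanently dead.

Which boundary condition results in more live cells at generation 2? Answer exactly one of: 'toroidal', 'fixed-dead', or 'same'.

Answer: toroidal

Derivation:
Under TOROIDAL boundary, generation 2:
.*.....
***....
*.****.
**.*...
**.*...
....*.*
.......
.......
Population = 17

Under FIXED-DEAD boundary, generation 2:
..*....
.**....
.****..
...*.*.
...*.*.
....*..
.......
.......
Population = 12

Comparison: toroidal=17, fixed-dead=12 -> toroidal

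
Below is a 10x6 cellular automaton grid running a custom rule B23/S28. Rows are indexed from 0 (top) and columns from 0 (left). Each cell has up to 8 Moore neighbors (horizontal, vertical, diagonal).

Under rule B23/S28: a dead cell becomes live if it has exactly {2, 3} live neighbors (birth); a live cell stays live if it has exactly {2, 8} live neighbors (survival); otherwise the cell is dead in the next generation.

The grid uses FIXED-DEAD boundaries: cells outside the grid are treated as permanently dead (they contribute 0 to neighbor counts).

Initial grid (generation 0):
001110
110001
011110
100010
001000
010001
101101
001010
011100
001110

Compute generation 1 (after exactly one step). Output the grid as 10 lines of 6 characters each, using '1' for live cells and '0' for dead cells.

Simulating step by step:
Generation 0 (given above): 27 live cells
Generation 1: 25 live cells
(generation 1 grid is the final answer)

Answer: 111111
100001
000001
000011
110111
100110
000001
100001
000001
010010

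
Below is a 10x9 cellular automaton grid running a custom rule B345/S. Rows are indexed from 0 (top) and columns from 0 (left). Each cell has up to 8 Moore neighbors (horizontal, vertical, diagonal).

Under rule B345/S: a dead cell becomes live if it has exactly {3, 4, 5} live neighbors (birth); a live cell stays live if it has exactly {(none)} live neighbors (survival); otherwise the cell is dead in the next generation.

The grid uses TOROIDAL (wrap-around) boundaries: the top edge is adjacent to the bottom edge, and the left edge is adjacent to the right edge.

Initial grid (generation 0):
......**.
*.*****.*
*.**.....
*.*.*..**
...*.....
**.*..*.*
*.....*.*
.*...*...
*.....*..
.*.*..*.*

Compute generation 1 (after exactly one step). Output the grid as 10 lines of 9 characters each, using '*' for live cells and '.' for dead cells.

Simulating step by step:
Generation 0 (given above): 34 live cells
Generation 1: 38 live cells
(generation 1 grid is the final answer)

Answer: ******..*
.*.....*.
....****.
.*.*.....
***.*..**
..*....*.
.**..*.*.
*.....***
.**..*.*.
*....*.*.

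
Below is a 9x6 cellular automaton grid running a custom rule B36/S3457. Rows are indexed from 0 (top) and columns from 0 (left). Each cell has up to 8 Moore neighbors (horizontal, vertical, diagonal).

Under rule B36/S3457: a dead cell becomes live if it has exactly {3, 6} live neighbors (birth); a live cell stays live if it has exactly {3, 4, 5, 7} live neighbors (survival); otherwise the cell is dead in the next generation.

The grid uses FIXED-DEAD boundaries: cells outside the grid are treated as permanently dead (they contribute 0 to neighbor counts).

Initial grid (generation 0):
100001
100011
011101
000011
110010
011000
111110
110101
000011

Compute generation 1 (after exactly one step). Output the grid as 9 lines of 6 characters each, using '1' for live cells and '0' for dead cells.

Answer: 000010
001111
000111
100011
011101
001010
100110
110111
000010

Derivation:
Simulating step by step:
Generation 0 (given above): 27 live cells
Generation 1: 26 live cells
(generation 1 grid is the final answer)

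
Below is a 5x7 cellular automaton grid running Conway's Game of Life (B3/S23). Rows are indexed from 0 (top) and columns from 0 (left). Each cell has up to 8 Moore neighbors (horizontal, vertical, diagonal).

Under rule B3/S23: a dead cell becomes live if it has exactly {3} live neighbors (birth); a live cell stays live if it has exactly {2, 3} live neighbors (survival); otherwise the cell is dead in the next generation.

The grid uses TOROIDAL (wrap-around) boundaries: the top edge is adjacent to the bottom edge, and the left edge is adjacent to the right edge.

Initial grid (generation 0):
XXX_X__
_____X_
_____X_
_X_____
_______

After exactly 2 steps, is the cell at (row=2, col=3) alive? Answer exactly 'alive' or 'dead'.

Simulating step by step:
Generation 0 (given above): 7 live cells
Generation 1: 7 live cells
_X_____
_X__XXX
_______
_______
X_X____
Generation 2: 8 live cells
_XX__XX
X____X_
_____X_
_______
_X_____

Cell (2,3) at generation 2: 0 -> dead

Answer: dead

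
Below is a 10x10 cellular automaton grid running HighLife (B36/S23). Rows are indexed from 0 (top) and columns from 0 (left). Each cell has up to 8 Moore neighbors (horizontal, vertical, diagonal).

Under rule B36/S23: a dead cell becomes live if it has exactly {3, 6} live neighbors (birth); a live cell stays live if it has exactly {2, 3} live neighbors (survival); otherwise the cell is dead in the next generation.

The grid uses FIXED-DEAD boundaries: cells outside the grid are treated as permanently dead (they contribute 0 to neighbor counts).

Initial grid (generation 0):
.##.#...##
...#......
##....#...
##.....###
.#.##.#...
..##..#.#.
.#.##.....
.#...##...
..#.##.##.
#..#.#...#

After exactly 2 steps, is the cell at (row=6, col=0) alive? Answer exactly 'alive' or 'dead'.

Answer: alive

Derivation:
Simulating step by step:
Generation 0 (given above): 37 live cells
Generation 1: 39 live cells
..##......
#..#......
###....##.
.....####.
##.####..#
.#.....#..
.#.##.##..
.#....##..
.###...##.
...#.##.#.
Generation 2: 35 live cells
..##......
#..#......
###.....#.
...#.....#
###.#.....
.#.....##.
##...#..#.
###.##....
.#.###..#.
...##.#.#.

Cell (6,0) at generation 2: 1 -> alive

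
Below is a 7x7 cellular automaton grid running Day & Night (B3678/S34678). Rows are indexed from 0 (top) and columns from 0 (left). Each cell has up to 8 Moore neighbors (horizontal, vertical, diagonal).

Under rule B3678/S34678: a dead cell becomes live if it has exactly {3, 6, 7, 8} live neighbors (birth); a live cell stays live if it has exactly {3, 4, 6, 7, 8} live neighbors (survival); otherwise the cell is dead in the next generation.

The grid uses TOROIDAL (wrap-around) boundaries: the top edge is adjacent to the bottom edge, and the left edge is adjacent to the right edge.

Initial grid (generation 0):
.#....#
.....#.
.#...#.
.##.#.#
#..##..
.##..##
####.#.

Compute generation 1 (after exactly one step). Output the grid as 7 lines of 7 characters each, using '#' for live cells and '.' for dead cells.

Answer: .#..###
#.....#
#.#.###
.##.#..
#..##..
.....##
....##.

Derivation:
Simulating step by step:
Generation 0 (given above): 21 live cells
Generation 1: 21 live cells
(generation 1 grid is the final answer)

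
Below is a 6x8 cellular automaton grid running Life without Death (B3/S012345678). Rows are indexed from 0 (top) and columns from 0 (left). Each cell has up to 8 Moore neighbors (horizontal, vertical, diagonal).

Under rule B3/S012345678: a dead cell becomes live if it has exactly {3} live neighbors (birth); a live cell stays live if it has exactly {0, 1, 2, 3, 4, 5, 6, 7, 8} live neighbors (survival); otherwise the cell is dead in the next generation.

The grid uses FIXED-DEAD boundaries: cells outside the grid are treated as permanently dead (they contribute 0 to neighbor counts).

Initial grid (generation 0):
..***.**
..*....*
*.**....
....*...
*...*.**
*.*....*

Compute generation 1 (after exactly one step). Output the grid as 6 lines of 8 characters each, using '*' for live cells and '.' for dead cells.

Simulating step by step:
Generation 0 (given above): 18 live cells
Generation 1: 28 live cells
(generation 1 grid is the final answer)

Answer: ..***.**
..*.*.**
****....
.*..**..
**.*****
***...**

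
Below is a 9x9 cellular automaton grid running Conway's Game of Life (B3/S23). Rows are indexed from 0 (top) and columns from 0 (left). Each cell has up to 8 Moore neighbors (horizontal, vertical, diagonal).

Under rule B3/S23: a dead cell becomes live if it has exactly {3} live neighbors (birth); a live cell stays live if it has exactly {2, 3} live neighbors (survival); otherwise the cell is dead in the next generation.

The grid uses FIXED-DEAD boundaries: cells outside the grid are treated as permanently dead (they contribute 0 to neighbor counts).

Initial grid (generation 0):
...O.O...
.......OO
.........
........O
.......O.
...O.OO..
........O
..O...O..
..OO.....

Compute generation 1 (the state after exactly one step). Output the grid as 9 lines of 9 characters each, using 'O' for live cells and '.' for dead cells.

Answer: .........
.........
.......OO
.........
......OO.
......OO.
.....OOO.
..OO.....
..OO.....

Derivation:
Simulating step by step:
Generation 0 (given above): 14 live cells
Generation 1: 13 live cells
(generation 1 grid is the final answer)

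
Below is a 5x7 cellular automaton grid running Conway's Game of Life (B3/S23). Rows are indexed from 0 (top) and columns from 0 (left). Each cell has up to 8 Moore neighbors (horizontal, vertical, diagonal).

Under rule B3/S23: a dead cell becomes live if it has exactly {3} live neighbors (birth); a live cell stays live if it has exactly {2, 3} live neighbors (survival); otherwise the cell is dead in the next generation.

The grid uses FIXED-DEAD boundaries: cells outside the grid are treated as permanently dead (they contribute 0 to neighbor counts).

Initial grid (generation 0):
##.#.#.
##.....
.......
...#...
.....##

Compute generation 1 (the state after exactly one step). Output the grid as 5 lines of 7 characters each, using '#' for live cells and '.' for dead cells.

Simulating step by step:
Generation 0 (given above): 9 live cells
Generation 1: 6 live cells
(generation 1 grid is the final answer)

Answer: ###....
###....
.......
.......
.......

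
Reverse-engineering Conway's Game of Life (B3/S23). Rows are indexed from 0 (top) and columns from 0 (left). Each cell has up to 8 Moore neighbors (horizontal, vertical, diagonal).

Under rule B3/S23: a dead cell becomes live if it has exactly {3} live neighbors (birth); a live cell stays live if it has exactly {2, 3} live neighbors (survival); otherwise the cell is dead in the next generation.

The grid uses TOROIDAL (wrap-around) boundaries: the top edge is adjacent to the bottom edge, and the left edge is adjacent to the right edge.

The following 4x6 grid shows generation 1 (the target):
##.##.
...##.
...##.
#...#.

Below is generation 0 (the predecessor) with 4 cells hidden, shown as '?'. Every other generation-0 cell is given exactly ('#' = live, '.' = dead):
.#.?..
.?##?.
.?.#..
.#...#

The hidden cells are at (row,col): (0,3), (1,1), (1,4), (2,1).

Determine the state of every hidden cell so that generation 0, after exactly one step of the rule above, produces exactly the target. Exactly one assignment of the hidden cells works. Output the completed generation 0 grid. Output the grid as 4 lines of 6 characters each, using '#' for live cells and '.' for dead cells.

Answer: .#.#..
..##..
...#..
.#...#

Derivation:
Hidden generation-0 cells (in order): (0,3), (1,1), (1,4), (2,1).
A hidden cell only influences target cells in its own 3x3 neighborhood. Try each of the 2^4 = 16 assignments, step the completed generation 0 forward once under B3/S23, and compare with the target:
  (0,3)=. (1,1)=. (1,4)=. (2,1)=. -> step gives (0,3)='.' but target has '#' -> reject
  (0,3)=. (1,1)=. (1,4)=. (2,1)=# -> step gives (0,3)='.' but target has '#' -> reject
  (0,3)=. (1,1)=. (1,4)=# (2,1)=. -> step gives (1,2)='#' but target has '.' -> reject
  (0,3)=. (1,1)=. (1,4)=# (2,1)=# -> step gives (1,1)='#' but target has '.' -> reject
  (0,3)=. (1,1)=# (1,4)=. (2,1)=. -> step gives (0,0)='.' but target has '#' -> reject
  (0,3)=. (1,1)=# (1,4)=. (2,1)=# -> step gives (0,0)='.' but target has '#' -> reject
  (0,3)=. (1,1)=# (1,4)=# (2,1)=. -> step gives (0,0)='.' but target has '#' -> reject
  (0,3)=. (1,1)=# (1,4)=# (2,1)=# -> step gives (0,0)='.' but target has '#' -> reject
  (0,3)=# (1,1)=. (1,4)=. (2,1)=. -> step reproduces the target at every cell -> ACCEPT
  (0,3)=# (1,1)=. (1,4)=. (2,1)=# -> step gives (1,1)='#' but target has '.' -> reject
  (0,3)=# (1,1)=. (1,4)=# (2,1)=. -> step gives (0,4)='.' but target has '#' -> reject
  (0,3)=# (1,1)=. (1,4)=# (2,1)=# -> step gives (0,4)='.' but target has '#' -> reject
  (0,3)=# (1,1)=# (1,4)=. (2,1)=. -> step gives (0,0)='.' but target has '#' -> reject
  (0,3)=# (1,1)=# (1,4)=. (2,1)=# -> step gives (0,0)='.' but target has '#' -> reject
  (0,3)=# (1,1)=# (1,4)=# (2,1)=. -> step gives (0,0)='.' but target has '#' -> reject
  (0,3)=# (1,1)=# (1,4)=# (2,1)=# -> step gives (0,0)='.' but target has '#' -> reject
Unique solution: (0,3)=live, (1,1)=dead, (1,4)=dead, (2,1)=dead.
Check: live-neighbor counts of every cell in the completed generation 0:
325231
124330
224231
314230
Applying B3/S23 to generation 0 with these counts gives:
##.##.
...##.
...##.
#...#.
which matches the target exactly.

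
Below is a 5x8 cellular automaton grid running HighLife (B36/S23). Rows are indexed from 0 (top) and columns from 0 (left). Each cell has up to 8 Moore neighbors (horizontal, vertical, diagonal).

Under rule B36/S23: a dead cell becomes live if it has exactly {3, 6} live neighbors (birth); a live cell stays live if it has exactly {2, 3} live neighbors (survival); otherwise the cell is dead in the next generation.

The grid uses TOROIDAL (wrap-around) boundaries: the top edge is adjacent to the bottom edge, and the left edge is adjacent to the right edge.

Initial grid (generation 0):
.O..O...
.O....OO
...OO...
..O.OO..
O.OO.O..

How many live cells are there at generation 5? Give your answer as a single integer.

Simulating step by step:
Generation 0 (given above): 14 live cells
Generation 1: 21 live cells
.O.OOOOO
O.OOOO..
..OOO.O.
.OOO.O..
..O..O..
Generation 2: 10 live cells
OO.....O
O.......
......O.
.O...OO.
O...O...
Generation 3: 12 live cells
.O.....O
OO......
.....OOO
.....OOO
.....OO.
Generation 4: 8 live cells
.O....OO
.O......
.....O..
....O...
O....O..
Generation 5: 11 live cells
.O....OO
O.....O.
........
....OO..
O....OOO
Population at generation 5: 11

Answer: 11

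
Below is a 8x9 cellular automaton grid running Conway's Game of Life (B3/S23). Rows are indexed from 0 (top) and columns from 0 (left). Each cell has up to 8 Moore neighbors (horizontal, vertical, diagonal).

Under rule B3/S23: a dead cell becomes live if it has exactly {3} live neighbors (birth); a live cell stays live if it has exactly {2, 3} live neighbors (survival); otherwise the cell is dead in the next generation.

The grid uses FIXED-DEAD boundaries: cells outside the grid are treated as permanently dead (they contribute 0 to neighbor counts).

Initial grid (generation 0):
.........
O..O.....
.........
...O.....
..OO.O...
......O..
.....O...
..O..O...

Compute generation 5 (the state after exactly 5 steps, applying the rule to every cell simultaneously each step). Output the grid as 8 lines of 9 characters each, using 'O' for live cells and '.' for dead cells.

Simulating step by step:
Generation 0 (given above): 10 live cells
Generation 1: 11 live cells
.........
.........
.........
..OOO....
..OOO....
....OOO..
.....OO..
.........
Generation 2: 7 live cells
.........
.........
...O.....
..O.O....
..O......
......O..
....O.O..
.........
Generation 3: 5 live cells
.........
.........
...O.....
..O......
...O.....
.....O...
.....O...
.........
Generation 4: 3 live cells
.........
.........
.........
..OO.....
.........
....O....
.........
.........
Generation 5: 1 live cells
(generation 5 grid is the final answer)

Answer: .........
.........
.........
.........
...O.....
.........
.........
.........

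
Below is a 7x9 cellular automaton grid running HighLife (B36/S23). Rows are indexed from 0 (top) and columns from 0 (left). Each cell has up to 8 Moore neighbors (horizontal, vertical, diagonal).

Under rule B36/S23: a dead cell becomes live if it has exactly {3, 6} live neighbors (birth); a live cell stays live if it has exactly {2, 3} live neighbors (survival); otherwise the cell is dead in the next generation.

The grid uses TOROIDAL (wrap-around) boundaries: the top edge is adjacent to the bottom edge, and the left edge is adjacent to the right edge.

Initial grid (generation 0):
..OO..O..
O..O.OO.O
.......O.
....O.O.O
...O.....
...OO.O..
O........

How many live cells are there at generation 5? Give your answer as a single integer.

Answer: 22

Derivation:
Simulating step by step:
Generation 0 (given above): 17 live cells
Generation 1: 25 live cells
OOOOOOOOO
..OOOOO.O
O...O....
.......O.
...O...O.
...OO....
..O.OO...
Generation 2: 14 live cells
O.......O
.........
....O.OOO
........O
...OO....
..O..O...
O......OO
Generation 3: 17 live cells
O......O.
O........
.......OO
...OOO..O
...OO....
...OO...O
OO.....O.
Generation 4: 20 live cells
O........
O......O.
O...O..OO
...O.O.OO
..O......
O.OOO...O
OO.....O.
Generation 5: 22 live cells
O........
OO.....OO
O...O....
O..OO.OO.
OOO....O.
O.OO....O
..OO.....
Population at generation 5: 22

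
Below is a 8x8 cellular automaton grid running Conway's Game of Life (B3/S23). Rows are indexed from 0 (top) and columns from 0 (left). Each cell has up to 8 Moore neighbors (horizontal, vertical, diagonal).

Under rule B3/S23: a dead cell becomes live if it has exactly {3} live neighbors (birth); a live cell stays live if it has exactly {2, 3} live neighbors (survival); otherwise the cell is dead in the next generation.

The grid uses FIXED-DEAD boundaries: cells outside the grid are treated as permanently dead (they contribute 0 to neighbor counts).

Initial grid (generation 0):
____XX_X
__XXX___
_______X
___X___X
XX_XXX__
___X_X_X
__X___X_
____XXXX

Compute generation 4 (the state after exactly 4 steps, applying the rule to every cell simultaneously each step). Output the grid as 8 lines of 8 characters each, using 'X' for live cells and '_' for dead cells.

Answer: ______X_
_____X_X
___X___X
__X_____
_X______
__XX_XX_
________
________

Derivation:
Simulating step by step:
Generation 0 (given above): 23 live cells
Generation 1: 20 live cells
____XX__
___XXXX_
__X_X___
__XX__X_
___X_X__
_X_X_X__
___X____
_____XXX
Generation 2: 14 live cells
___X__X_
______X_
__X___X_
__X__X__
___X_XX_
___X____
__X__X__
______X_
Generation 3: 17 live cells
________
_____XXX
_____XX_
__XXXX__
__XX_XX_
__XX_XX_
________
________
Generation 4: 11 live cells
(generation 4 grid is the final answer)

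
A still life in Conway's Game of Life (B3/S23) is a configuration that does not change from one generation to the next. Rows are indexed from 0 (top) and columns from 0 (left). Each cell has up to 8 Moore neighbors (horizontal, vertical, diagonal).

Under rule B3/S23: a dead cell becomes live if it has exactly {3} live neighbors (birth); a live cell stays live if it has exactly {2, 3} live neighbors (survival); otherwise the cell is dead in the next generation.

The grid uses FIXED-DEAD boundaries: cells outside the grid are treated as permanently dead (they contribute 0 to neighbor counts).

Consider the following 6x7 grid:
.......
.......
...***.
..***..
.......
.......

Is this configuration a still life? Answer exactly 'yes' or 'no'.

Compute generation 1 and compare to generation 0 (given above):
Generation 1:
.......
....*..
..*..*.
..*..*.
...*...
.......
Cell (1,4) differs: gen0=0 vs gen1=1 -> NOT a still life.

Answer: no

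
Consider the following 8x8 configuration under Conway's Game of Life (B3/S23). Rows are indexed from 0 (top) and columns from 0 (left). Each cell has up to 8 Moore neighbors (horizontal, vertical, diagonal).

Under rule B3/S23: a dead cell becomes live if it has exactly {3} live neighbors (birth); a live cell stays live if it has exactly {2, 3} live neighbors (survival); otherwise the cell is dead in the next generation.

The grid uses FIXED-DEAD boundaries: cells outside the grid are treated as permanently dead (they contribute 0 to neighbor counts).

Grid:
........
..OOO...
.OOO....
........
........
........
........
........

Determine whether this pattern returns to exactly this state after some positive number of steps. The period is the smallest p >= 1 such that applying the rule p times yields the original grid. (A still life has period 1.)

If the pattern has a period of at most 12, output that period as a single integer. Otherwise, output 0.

Answer: 2

Derivation:
Simulating and comparing each generation to the original:
Gen 0 (original, given above): 6 live cells
Gen 1: 6 live cells, differs from original
Gen 2: 6 live cells, MATCHES original -> period = 2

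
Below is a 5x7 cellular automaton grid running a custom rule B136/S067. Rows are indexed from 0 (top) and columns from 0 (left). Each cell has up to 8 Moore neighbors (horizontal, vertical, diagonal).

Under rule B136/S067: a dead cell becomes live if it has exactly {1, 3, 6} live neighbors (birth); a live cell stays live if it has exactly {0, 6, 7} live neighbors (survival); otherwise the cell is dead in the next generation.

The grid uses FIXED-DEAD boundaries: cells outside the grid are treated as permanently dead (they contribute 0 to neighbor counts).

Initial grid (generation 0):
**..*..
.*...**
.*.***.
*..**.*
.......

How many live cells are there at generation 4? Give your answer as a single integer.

Answer: 9

Derivation:
Simulating step by step:
Generation 0 (given above): 14 live cells
Generation 1: 9 live cells
...*.*.
...*...
*......
..*....
***...*
Generation 2: 15 live cells
....***
**..***
*...*..
*....**
.....**
Generation 3: 10 live cells
..*....
..**.*.
..*..*.
...**..
**.....
Generation 4: 9 live cells
...*.**
.*..*..
.......
.**...*
.....*.
Population at generation 4: 9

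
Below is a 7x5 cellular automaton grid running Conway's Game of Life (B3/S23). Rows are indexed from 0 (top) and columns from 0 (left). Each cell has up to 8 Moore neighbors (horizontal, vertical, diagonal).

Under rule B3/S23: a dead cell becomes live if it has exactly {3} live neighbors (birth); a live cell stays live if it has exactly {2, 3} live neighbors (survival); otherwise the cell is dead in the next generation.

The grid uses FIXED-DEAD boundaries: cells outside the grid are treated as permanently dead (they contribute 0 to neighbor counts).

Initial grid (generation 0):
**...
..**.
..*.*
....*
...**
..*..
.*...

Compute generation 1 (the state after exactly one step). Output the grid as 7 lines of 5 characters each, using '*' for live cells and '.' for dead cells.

Answer: .**..
..**.
..*.*
....*
...**
..**.
.....

Derivation:
Simulating step by step:
Generation 0 (given above): 11 live cells
Generation 1: 11 live cells
(generation 1 grid is the final answer)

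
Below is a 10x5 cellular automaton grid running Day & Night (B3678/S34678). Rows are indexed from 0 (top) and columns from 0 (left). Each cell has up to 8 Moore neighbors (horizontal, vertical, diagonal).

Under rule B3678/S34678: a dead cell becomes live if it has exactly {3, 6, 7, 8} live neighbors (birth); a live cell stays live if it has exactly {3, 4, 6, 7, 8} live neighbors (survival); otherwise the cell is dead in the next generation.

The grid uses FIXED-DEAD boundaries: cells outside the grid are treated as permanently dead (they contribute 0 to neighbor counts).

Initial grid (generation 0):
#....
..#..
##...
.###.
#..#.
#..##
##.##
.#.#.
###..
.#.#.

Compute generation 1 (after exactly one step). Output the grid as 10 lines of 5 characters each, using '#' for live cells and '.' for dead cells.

Answer: .....
#....
.#.#.
.##..
...#.
#..##
##.##
..###
##.#.
##...

Derivation:
Simulating step by step:
Generation 0 (given above): 23 live cells
Generation 1: 21 live cells
(generation 1 grid is the final answer)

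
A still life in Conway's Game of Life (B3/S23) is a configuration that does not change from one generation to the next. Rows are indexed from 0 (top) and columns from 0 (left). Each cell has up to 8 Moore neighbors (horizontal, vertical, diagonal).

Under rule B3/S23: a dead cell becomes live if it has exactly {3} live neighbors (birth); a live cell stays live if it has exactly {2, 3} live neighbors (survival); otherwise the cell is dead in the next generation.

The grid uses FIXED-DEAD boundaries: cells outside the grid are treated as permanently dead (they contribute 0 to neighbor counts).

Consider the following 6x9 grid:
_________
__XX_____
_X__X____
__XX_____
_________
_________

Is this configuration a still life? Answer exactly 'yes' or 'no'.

Answer: yes

Derivation:
Compute generation 1 and compare to generation 0 (given above):
Generation 1:
_________
__XX_____
_X__X____
__XX_____
_________
_________
The grids are IDENTICAL -> still life.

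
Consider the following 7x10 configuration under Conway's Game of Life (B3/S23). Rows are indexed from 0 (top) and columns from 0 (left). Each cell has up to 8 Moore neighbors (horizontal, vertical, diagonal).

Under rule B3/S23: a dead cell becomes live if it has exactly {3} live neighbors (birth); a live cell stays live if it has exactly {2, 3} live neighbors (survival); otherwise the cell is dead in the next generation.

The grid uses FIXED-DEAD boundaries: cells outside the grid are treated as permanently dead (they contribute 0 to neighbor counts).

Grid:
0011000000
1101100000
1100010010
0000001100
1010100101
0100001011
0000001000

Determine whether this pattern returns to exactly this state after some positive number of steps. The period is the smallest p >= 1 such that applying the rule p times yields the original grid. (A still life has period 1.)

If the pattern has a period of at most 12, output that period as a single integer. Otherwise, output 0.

Answer: 0

Derivation:
Simulating and comparing each generation to the original:
Gen 0 (original, given above): 22 live cells
Gen 1: 27 live cells, differs from original
Gen 2: 24 live cells, differs from original
Gen 3: 21 live cells, differs from original
Gen 4: 22 live cells, differs from original
Gen 5: 29 live cells, differs from original
Gen 6: 27 live cells, differs from original
Gen 7: 24 live cells, differs from original
Gen 8: 15 live cells, differs from original
Gen 9: 19 live cells, differs from original
Gen 10: 15 live cells, differs from original
Gen 11: 11 live cells, differs from original
Gen 12: 10 live cells, differs from original
No period found within 12 steps.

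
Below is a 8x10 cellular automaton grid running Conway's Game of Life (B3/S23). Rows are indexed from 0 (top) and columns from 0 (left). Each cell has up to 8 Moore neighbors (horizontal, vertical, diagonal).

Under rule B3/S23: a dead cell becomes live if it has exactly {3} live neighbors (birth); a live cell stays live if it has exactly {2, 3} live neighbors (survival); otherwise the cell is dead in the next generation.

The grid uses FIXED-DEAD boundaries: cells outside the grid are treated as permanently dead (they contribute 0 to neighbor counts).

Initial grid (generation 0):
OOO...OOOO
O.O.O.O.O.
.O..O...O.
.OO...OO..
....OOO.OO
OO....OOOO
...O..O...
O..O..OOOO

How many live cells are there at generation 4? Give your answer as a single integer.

Answer: 26

Derivation:
Simulating step by step:
Generation 0 (given above): 38 live cells
Generation 1: 31 live cells
O.OO.OO.OO
O.O...O...
O.....O.O.
.OOOO.O..O
O.O......O
....O....O
OOO..O....
......OOO.
Generation 2: 36 live cells
..OO.OOO..
O.OO..O.OO
O.....O...
O.OO.O.OOO
..O.OO..OO
O.OO......
.O...OOOO.
.O....OO..
Generation 3: 34 live cells
.OOOOOOOO.
..OOO...O.
O...OOO...
..OO.O.O.O
.....OOO.O
..OO.....O
OO...O..O.
.....O..O.
Generation 4: 26 live cells
.O...OOOO.
........O.
.O....OOO.
...O...O..
.....O.O.O
.OO.OO.O.O
.OO.O...OO
..........
Population at generation 4: 26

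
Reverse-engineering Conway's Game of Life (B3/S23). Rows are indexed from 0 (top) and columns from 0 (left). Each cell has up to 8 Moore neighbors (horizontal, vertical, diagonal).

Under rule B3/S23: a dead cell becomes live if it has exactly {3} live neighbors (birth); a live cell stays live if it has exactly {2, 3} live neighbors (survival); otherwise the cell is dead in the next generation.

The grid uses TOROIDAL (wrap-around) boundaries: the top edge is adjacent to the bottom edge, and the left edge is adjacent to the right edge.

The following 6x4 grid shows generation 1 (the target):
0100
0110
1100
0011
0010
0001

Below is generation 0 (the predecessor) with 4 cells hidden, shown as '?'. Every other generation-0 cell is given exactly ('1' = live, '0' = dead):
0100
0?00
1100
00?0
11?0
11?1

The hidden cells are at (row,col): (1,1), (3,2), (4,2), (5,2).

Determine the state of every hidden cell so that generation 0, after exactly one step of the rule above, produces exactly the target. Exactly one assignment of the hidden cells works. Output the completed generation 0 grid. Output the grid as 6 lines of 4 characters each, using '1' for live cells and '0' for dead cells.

Hidden generation-0 cells (in order): (1,1), (3,2), (4,2), (5,2).
A hidden cell only influences target cells in its own 3x3 neighborhood. Try each of the 2^4 = 16 assignments, step the completed generation 0 forward once under B3/S23, and compare with the target:
  (1,1)=0 (3,2)=0 (4,2)=0 (5,2)=0 -> step gives (0,2)='1' but target has '0' -> reject
  (1,1)=0 (3,2)=0 (4,2)=0 (5,2)=1 -> step gives (0,3)='1' but target has '0' -> reject
  (1,1)=0 (3,2)=0 (4,2)=1 (5,2)=0 -> step gives (0,2)='1' but target has '0' -> reject
  (1,1)=0 (3,2)=0 (4,2)=1 (5,2)=1 -> step gives (0,3)='1' but target has '0' -> reject
  (1,1)=0 (3,2)=1 (4,2)=0 (5,2)=0 -> step gives (0,2)='1' but target has '0' -> reject
  (1,1)=0 (3,2)=1 (4,2)=0 (5,2)=1 -> step gives (0,3)='1' but target has '0' -> reject
  (1,1)=0 (3,2)=1 (4,2)=1 (5,2)=0 -> step gives (0,2)='1' but target has '0' -> reject
  (1,1)=0 (3,2)=1 (4,2)=1 (5,2)=1 -> step gives (0,3)='1' but target has '0' -> reject
  (1,1)=1 (3,2)=0 (4,2)=0 (5,2)=0 -> step gives (3,2)='0' but target has '1' -> reject
  (1,1)=1 (3,2)=0 (4,2)=0 (5,2)=1 -> step gives (0,1)='0' but target has '1' -> reject
  (1,1)=1 (3,2)=0 (4,2)=1 (5,2)=0 -> step reproduces the target at every cell -> ACCEPT
  (1,1)=1 (3,2)=0 (4,2)=1 (5,2)=1 -> step gives (0,1)='0' but target has '1' -> reject
  (1,1)=1 (3,2)=1 (4,2)=0 (5,2)=0 -> step gives (2,2)='1' but target has '0' -> reject
  (1,1)=1 (3,2)=1 (4,2)=0 (5,2)=1 -> step gives (0,1)='0' but target has '1' -> reject
  (1,1)=1 (3,2)=1 (4,2)=1 (5,2)=0 -> step gives (2,2)='1' but target has '0' -> reject
  (1,1)=1 (3,2)=1 (4,2)=1 (5,2)=1 -> step gives (0,1)='0' but target has '1' -> reject
Unique solution: (1,1)=live, (3,2)=dead, (4,2)=live, (5,2)=dead.
Check: live-neighbor counts of every cell in the completed generation 0:
5342
4331
2221
4533
4434
5553
Applying B3/S23 to generation 0 with these counts gives:
0100
0110
1100
0011
0010
0001
which matches the target exactly.

Answer: 0100
0100
1100
0000
1110
1101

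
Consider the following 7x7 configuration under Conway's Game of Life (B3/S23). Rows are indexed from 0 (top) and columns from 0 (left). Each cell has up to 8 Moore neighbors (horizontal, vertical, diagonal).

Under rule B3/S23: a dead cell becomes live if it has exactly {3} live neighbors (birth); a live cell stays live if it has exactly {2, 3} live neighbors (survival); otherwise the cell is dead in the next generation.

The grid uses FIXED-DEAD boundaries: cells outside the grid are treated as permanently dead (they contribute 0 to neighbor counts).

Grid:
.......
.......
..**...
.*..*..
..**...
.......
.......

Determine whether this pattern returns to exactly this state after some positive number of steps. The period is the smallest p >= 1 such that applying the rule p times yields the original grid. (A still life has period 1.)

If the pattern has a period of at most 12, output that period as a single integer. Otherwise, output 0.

Simulating and comparing each generation to the original:
Gen 0 (original, given above): 6 live cells
Gen 1: 6 live cells, MATCHES original -> period = 1

Answer: 1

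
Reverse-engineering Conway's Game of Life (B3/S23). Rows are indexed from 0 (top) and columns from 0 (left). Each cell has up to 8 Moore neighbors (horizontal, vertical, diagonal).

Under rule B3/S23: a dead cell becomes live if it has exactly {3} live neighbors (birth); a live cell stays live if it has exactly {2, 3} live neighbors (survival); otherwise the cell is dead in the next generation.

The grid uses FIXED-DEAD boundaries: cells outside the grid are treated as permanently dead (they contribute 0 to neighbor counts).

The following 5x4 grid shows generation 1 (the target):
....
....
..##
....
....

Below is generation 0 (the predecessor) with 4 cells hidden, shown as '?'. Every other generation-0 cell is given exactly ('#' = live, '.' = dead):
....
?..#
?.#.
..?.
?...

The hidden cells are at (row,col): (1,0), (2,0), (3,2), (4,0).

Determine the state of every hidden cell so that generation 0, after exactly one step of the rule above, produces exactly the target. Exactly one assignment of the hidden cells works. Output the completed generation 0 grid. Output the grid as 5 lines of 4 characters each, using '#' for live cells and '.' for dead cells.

Hidden generation-0 cells (in order): (1,0), (2,0), (3,2), (4,0).
A hidden cell only influences target cells in its own 3x3 neighborhood. Try each of the 2^4 = 16 assignments, step the completed generation 0 forward once under B3/S23, and compare with the target:
  (1,0)=. (2,0)=. (3,2)=. (4,0)=. -> step gives (2,2)='.' but target has '#' -> reject
  (1,0)=. (2,0)=. (3,2)=. (4,0)=# -> step gives (2,2)='.' but target has '#' -> reject
  (1,0)=. (2,0)=. (3,2)=# (4,0)=. -> step reproduces the target at every cell -> ACCEPT
  (1,0)=. (2,0)=. (3,2)=# (4,0)=# -> step gives (3,1)='#' but target has '.' -> reject
  (1,0)=. (2,0)=# (3,2)=. (4,0)=. -> step gives (2,2)='.' but target has '#' -> reject
  (1,0)=. (2,0)=# (3,2)=. (4,0)=# -> step gives (2,2)='.' but target has '#' -> reject
  (1,0)=. (2,0)=# (3,2)=# (4,0)=. -> step gives (2,1)='#' but target has '.' -> reject
  (1,0)=. (2,0)=# (3,2)=# (4,0)=# -> step gives (2,1)='#' but target has '.' -> reject
  (1,0)=# (2,0)=. (3,2)=. (4,0)=. -> step gives (2,2)='.' but target has '#' -> reject
  (1,0)=# (2,0)=. (3,2)=. (4,0)=# -> step gives (2,2)='.' but target has '#' -> reject
  (1,0)=# (2,0)=. (3,2)=# (4,0)=. -> step gives (2,1)='#' but target has '.' -> reject
  (1,0)=# (2,0)=. (3,2)=# (4,0)=# -> step gives (2,1)='#' but target has '.' -> reject
  (1,0)=# (2,0)=# (3,2)=. (4,0)=. -> step gives (1,1)='#' but target has '.' -> reject
  (1,0)=# (2,0)=# (3,2)=. (4,0)=# -> step gives (1,1)='#' but target has '.' -> reject
  (1,0)=# (2,0)=# (3,2)=# (4,0)=. -> step gives (1,1)='#' but target has '.' -> reject
  (1,0)=# (2,0)=# (3,2)=# (4,0)=# -> step gives (1,1)='#' but target has '.' -> reject
Unique solution: (1,0)=dead, (2,0)=dead, (3,2)=live, (4,0)=dead.
Check: live-neighbor counts of every cell in the completed generation 0:
0011
0121
0223
0212
0111
Applying B3/S23 to generation 0 with these counts gives:
....
....
..##
....
....
which matches the target exactly.

Answer: ....
...#
..#.
..#.
....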